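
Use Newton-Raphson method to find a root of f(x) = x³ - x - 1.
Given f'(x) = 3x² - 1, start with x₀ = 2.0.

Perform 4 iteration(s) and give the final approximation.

f(x) = x³ - x - 1
f'(x) = 3x² - 1
x₀ = 2.0

Newton-Raphson formula: x_{n+1} = x_n - f(x_n)/f'(x_n)

Iteration 1:
  f(2.000000) = 5.000000
  f'(2.000000) = 11.000000
  x_1 = 2.000000 - 5.000000/11.000000 = 1.545455
Iteration 2:
  f(1.545455) = 1.145755
  f'(1.545455) = 6.165289
  x_2 = 1.545455 - 1.145755/6.165289 = 1.359615
Iteration 3:
  f(1.359615) = 0.153705
  f'(1.359615) = 4.545658
  x_3 = 1.359615 - 0.153705/4.545658 = 1.325801
Iteration 4:
  f(1.325801) = 0.004625
  f'(1.325801) = 4.273248
  x_4 = 1.325801 - 0.004625/4.273248 = 1.324719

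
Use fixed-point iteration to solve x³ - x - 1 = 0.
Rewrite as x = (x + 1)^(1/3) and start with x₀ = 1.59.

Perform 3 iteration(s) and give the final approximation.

Equation: x³ - x - 1 = 0
Fixed-point form: x = (x + 1)^(1/3)
x₀ = 1.59

x_1 = g(1.590000) = 1.373304
x_2 = g(1.373304) = 1.333883
x_3 = g(1.333883) = 1.326457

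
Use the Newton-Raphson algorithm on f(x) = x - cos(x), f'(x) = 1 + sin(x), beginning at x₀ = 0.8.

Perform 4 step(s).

f(x) = x - cos(x)
f'(x) = 1 + sin(x)
x₀ = 0.8

Newton-Raphson formula: x_{n+1} = x_n - f(x_n)/f'(x_n)

Iteration 1:
  f(0.800000) = 0.103293
  f'(0.800000) = 1.717356
  x_1 = 0.800000 - 0.103293/1.717356 = 0.739853
Iteration 2:
  f(0.739853) = 0.001286
  f'(0.739853) = 1.674180
  x_2 = 0.739853 - 0.001286/1.674180 = 0.739085
Iteration 3:
  f(0.739085) = 0.000000
  f'(0.739085) = 1.673612
  x_3 = 0.739085 - 0.000000/1.673612 = 0.739085
Iteration 4:
  f(0.739085) = 0.000000
  f'(0.739085) = 1.673612
  x_4 = 0.739085 - 0.000000/1.673612 = 0.739085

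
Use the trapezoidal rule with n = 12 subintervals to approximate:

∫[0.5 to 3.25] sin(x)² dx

f(x) = sin(x)²
a = 0.5, b = 3.25, n = 12
h = (b - a)/n = 0.229167

Trapezoidal rule: (h/2)[f(x₀) + 2f(x₁) + 2f(x₂) + ... + f(xₙ)]

x_0 = 0.5000, f(x_0) = 0.229849, coefficient = 1
x_1 = 0.7292, f(x_1) = 0.443887, coefficient = 2
x_2 = 0.9583, f(x_2) = 0.669508, coefficient = 2
x_3 = 1.1875, f(x_3) = 0.860139, coefficient = 2
x_4 = 1.4167, f(x_4) = 0.976432, coefficient = 2
x_5 = 1.6458, f(x_5) = 0.994380, coefficient = 2
x_6 = 1.8750, f(x_6) = 0.910280, coefficient = 2
x_7 = 2.1042, f(x_7) = 0.741490, coefficient = 2
x_8 = 2.3333, f(x_8) = 0.522853, coefficient = 2
x_9 = 2.5625, f(x_9) = 0.299499, coefficient = 2
x_10 = 2.7917, f(x_10) = 0.117531, coefficient = 2
x_11 = 3.0208, f(x_11) = 0.014512, coefficient = 2
x_12 = 3.2500, f(x_12) = 0.011706, coefficient = 1

I ≈ (0.229167/2) × 13.342577 = 1.528837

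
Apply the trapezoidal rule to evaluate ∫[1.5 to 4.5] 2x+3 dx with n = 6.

f(x) = 2x+3
a = 1.5, b = 4.5, n = 6
h = (b - a)/n = 0.500000

Trapezoidal rule: (h/2)[f(x₀) + 2f(x₁) + 2f(x₂) + ... + f(xₙ)]

x_0 = 1.5000, f(x_0) = 6.000000, coefficient = 1
x_1 = 2.0000, f(x_1) = 7.000000, coefficient = 2
x_2 = 2.5000, f(x_2) = 8.000000, coefficient = 2
x_3 = 3.0000, f(x_3) = 9.000000, coefficient = 2
x_4 = 3.5000, f(x_4) = 10.000000, coefficient = 2
x_5 = 4.0000, f(x_5) = 11.000000, coefficient = 2
x_6 = 4.5000, f(x_6) = 12.000000, coefficient = 1

I ≈ (0.500000/2) × 108.000000 = 27.000000
Exact value: 27.000000
Error: 0.000000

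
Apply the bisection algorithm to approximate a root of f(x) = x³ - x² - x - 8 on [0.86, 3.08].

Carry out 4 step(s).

f(x) = x³ - x² - x - 8
Initial interval: [0.86, 3.08]

Iteration 1:
  c_1 = (0.860000 + 3.080000)/2 = 1.970000
  f(c_1) = f(1.970000) = -6.205527
  f(a) × f(c) ≥ 0, new interval: [1.970000, 3.080000]
Iteration 2:
  c_2 = (1.970000 + 3.080000)/2 = 2.525000
  f(c_2) = f(2.525000) = -0.802172
  f(a) × f(c) ≥ 0, new interval: [2.525000, 3.080000]
Iteration 3:
  c_3 = (2.525000 + 3.080000)/2 = 2.802500
  f(c_3) = f(2.802500) = 3.354346
  f(a) × f(c) < 0, new interval: [2.525000, 2.802500]
Iteration 4:
  c_4 = (2.525000 + 2.802500)/2 = 2.663750
  f(c_4) = f(2.663750) = 1.141495
  f(a) × f(c) < 0, new interval: [2.525000, 2.663750]

After 4 iteration(s), the approximation is c_4 = 2.663750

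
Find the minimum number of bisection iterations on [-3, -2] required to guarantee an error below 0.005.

We need (b-a)/2^n ≤ 0.005
(-2 - (-3))/2^n ≤ 0.005
1/2^n ≤ 0.005
2^n ≥ 200
n ≥ log₂(200) = 7.64
n ≥ 8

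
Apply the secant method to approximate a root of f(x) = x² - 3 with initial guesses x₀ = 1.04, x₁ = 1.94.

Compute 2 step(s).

f(x) = x² - 3
x₀ = 1.04, x₁ = 1.94

Secant formula: x_{n+1} = x_n - f(x_n)(x_n - x_{n-1})/(f(x_n) - f(x_{n-1}))

Iteration 1:
  f(1.040000) = -1.918400
  f(1.940000) = 0.763600
  x_2 = 1.940000 - 0.763600×(1.940000 - 1.040000)/(0.763600 - (-1.918400))
       = 1.683758
Iteration 2:
  f(1.940000) = 0.763600
  f(1.683758) = -0.164958
  x_3 = 1.683758 - (-0.164958)×(1.683758 - 1.940000)/(-0.164958 - 0.763600)
       = 1.729280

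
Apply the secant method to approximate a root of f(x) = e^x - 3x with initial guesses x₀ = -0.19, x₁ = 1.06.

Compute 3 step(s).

f(x) = e^x - 3x
x₀ = -0.19, x₁ = 1.06

Secant formula: x_{n+1} = x_n - f(x_n)(x_n - x_{n-1})/(f(x_n) - f(x_{n-1}))

Iteration 1:
  f(-0.190000) = 1.396959
  f(1.060000) = -0.293629
  x_2 = 1.060000 - (-0.293629)×(1.060000 - (-0.190000))/(-0.293629 - 1.396959)
       = 0.842894
Iteration 2:
  f(1.060000) = -0.293629
  f(0.842894) = -0.205602
  x_3 = 0.842894 - (-0.205602)×(0.842894 - 1.060000)/(-0.205602 - (-0.293629))
       = 0.335807
Iteration 3:
  f(0.842894) = -0.205602
  f(0.335807) = 0.391647
  x_4 = 0.335807 - 0.391647×(0.335807 - 0.842894)/(0.391647 - (-0.205602))
       = 0.668331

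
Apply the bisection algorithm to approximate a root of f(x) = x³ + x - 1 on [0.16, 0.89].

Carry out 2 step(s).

f(x) = x³ + x - 1
Initial interval: [0.16, 0.89]

Iteration 1:
  c_1 = (0.160000 + 0.890000)/2 = 0.525000
  f(c_1) = f(0.525000) = -0.330297
  f(a) × f(c) ≥ 0, new interval: [0.525000, 0.890000]
Iteration 2:
  c_2 = (0.525000 + 0.890000)/2 = 0.707500
  f(c_2) = f(0.707500) = 0.061644
  f(a) × f(c) < 0, new interval: [0.525000, 0.707500]

After 2 iteration(s), the approximation is c_2 = 0.707500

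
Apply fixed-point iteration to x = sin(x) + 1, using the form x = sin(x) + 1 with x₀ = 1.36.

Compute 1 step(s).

Equation: x = sin(x) + 1
Fixed-point form: x = sin(x) + 1
x₀ = 1.36

x_1 = g(1.360000) = 1.977865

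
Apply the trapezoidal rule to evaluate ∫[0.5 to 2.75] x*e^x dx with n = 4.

f(x) = x*e^x
a = 0.5, b = 2.75, n = 4
h = (b - a)/n = 0.562500

Trapezoidal rule: (h/2)[f(x₀) + 2f(x₁) + 2f(x₂) + ... + f(xₙ)]

x_0 = 0.5000, f(x_0) = 0.824361, coefficient = 1
x_1 = 1.0625, f(x_1) = 3.074446, coefficient = 2
x_2 = 1.6250, f(x_2) = 8.252431, coefficient = 2
x_3 = 2.1875, f(x_3) = 19.496975, coefficient = 2
x_4 = 2.7500, f(x_4) = 43.017238, coefficient = 1

I ≈ (0.562500/2) × 105.489302 = 29.668866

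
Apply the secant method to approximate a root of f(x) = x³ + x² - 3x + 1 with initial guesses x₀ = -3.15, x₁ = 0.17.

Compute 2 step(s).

f(x) = x³ + x² - 3x + 1
x₀ = -3.15, x₁ = 0.17

Secant formula: x_{n+1} = x_n - f(x_n)(x_n - x_{n-1})/(f(x_n) - f(x_{n-1}))

Iteration 1:
  f(-3.150000) = -10.883375
  f(0.170000) = 0.523813
  x_2 = 0.170000 - 0.523813×(0.170000 - (-3.150000))/(0.523813 - (-10.883375))
       = 0.017547
Iteration 2:
  f(0.170000) = 0.523813
  f(0.017547) = 0.947672
  x_3 = 0.017547 - 0.947672×(0.017547 - 0.170000)/(0.947672 - 0.523813)
       = 0.358404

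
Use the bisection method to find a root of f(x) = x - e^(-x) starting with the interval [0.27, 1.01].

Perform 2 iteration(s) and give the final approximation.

f(x) = x - e^(-x)
Initial interval: [0.27, 1.01]

Iteration 1:
  c_1 = (0.270000 + 1.010000)/2 = 0.640000
  f(c_1) = f(0.640000) = 0.112708
  f(a) × f(c) < 0, new interval: [0.270000, 0.640000]
Iteration 2:
  c_2 = (0.270000 + 0.640000)/2 = 0.455000
  f(c_2) = f(0.455000) = -0.179448
  f(a) × f(c) ≥ 0, new interval: [0.455000, 0.640000]

After 2 iteration(s), the approximation is c_2 = 0.455000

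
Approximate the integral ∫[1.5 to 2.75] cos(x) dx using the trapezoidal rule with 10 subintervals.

f(x) = cos(x)
a = 1.5, b = 2.75, n = 10
h = (b - a)/n = 0.125000

Trapezoidal rule: (h/2)[f(x₀) + 2f(x₁) + 2f(x₂) + ... + f(xₙ)]

x_0 = 1.5000, f(x_0) = 0.070737, coefficient = 1
x_1 = 1.6250, f(x_1) = -0.054177, coefficient = 2
x_2 = 1.7500, f(x_2) = -0.178246, coefficient = 2
x_3 = 1.8750, f(x_3) = -0.299534, coefficient = 2
x_4 = 2.0000, f(x_4) = -0.416147, coefficient = 2
x_5 = 2.1250, f(x_5) = -0.526266, coefficient = 2
x_6 = 2.2500, f(x_6) = -0.628174, coefficient = 2
x_7 = 2.3750, f(x_7) = -0.720278, coefficient = 2
x_8 = 2.5000, f(x_8) = -0.801144, coefficient = 2
x_9 = 2.6250, f(x_9) = -0.869507, coefficient = 2
x_10 = 2.7500, f(x_10) = -0.924302, coefficient = 1

I ≈ (0.125000/2) × -9.840511 = -0.615032
Exact value: -0.615834
Error: 0.000802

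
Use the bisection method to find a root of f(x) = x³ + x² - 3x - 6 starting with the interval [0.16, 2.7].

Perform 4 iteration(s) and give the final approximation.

f(x) = x³ + x² - 3x - 6
Initial interval: [0.16, 2.7]

Iteration 1:
  c_1 = (0.160000 + 2.700000)/2 = 1.430000
  f(c_1) = f(1.430000) = -5.320893
  f(a) × f(c) ≥ 0, new interval: [1.430000, 2.700000]
Iteration 2:
  c_2 = (1.430000 + 2.700000)/2 = 2.065000
  f(c_2) = f(2.065000) = 0.874850
  f(a) × f(c) < 0, new interval: [1.430000, 2.065000]
Iteration 3:
  c_3 = (1.430000 + 2.065000)/2 = 1.747500
  f(c_3) = f(1.747500) = -2.852305
  f(a) × f(c) ≥ 0, new interval: [1.747500, 2.065000]
Iteration 4:
  c_4 = (1.747500 + 2.065000)/2 = 1.906250
  f(c_4) = f(1.906250) = -1.158051
  f(a) × f(c) ≥ 0, new interval: [1.906250, 2.065000]

After 4 iteration(s), the approximation is c_4 = 1.906250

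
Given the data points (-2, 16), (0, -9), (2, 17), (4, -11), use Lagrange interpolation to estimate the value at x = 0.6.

Lagrange interpolation formula:
P(x) = Σ yᵢ × Lᵢ(x)
where Lᵢ(x) = Π_{j≠i} (x - xⱼ)/(xᵢ - xⱼ)

L_0(0.6) = (0.6 - 0)/(-2 - 0) × (0.6 - 2)/(-2 - 2) × (0.6 - 4)/(-2 - 4) = -0.059500
L_1(0.6) = (0.6 - (-2))/(0 - (-2)) × (0.6 - 2)/(0 - 2) × (0.6 - 4)/(0 - 4) = 0.773500
L_2(0.6) = (0.6 - (-2))/(2 - (-2)) × (0.6 - 0)/(2 - 0) × (0.6 - 4)/(2 - 4) = 0.331500
L_3(0.6) = (0.6 - (-2))/(4 - (-2)) × (0.6 - 0)/(4 - 0) × (0.6 - 2)/(4 - 2) = -0.045500

P(0.6) = 16×L_0(0.6) + (-9)×L_1(0.6) + 17×L_2(0.6) + (-11)×L_3(0.6)
P(0.6) = -1.777500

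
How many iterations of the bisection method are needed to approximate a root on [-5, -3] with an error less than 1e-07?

We need (b-a)/2^n ≤ 1e-07
(-3 - (-5))/2^n ≤ 1e-07
2/2^n ≤ 1e-07
2^n ≥ 20000000
n ≥ log₂(20000000) = 24.25
n ≥ 25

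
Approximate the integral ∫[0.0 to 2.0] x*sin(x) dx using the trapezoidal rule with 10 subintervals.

f(x) = x*sin(x)
a = 0.0, b = 2.0, n = 10
h = (b - a)/n = 0.200000

Trapezoidal rule: (h/2)[f(x₀) + 2f(x₁) + 2f(x₂) + ... + f(xₙ)]

x_0 = 0.0000, f(x_0) = 0.000000, coefficient = 1
x_1 = 0.2000, f(x_1) = 0.039734, coefficient = 2
x_2 = 0.4000, f(x_2) = 0.155767, coefficient = 2
x_3 = 0.6000, f(x_3) = 0.338785, coefficient = 2
x_4 = 0.8000, f(x_4) = 0.573885, coefficient = 2
x_5 = 1.0000, f(x_5) = 0.841471, coefficient = 2
x_6 = 1.2000, f(x_6) = 1.118447, coefficient = 2
x_7 = 1.4000, f(x_7) = 1.379630, coefficient = 2
x_8 = 1.6000, f(x_8) = 1.599318, coefficient = 2
x_9 = 1.8000, f(x_9) = 1.752926, coefficient = 2
x_10 = 2.0000, f(x_10) = 1.818595, coefficient = 1

I ≈ (0.200000/2) × 17.418520 = 1.741852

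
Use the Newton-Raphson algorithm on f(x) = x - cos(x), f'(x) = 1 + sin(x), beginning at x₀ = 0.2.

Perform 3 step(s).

f(x) = x - cos(x)
f'(x) = 1 + sin(x)
x₀ = 0.2

Newton-Raphson formula: x_{n+1} = x_n - f(x_n)/f'(x_n)

Iteration 1:
  f(0.200000) = -0.780067
  f'(0.200000) = 1.198669
  x_1 = 0.200000 - (-0.780067)/1.198669 = 0.850777
Iteration 2:
  f(0.850777) = 0.191378
  f'(0.850777) = 1.751793
  x_2 = 0.850777 - 0.191378/1.751793 = 0.741530
Iteration 3:
  f(0.741530) = 0.004094
  f'(0.741530) = 1.675417
  x_3 = 0.741530 - 0.004094/1.675417 = 0.739086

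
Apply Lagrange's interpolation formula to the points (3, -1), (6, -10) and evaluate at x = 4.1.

Lagrange interpolation formula:
P(x) = Σ yᵢ × Lᵢ(x)
where Lᵢ(x) = Π_{j≠i} (x - xⱼ)/(xᵢ - xⱼ)

L_0(4.1) = (4.1 - 6)/(3 - 6) = 0.633333
L_1(4.1) = (4.1 - 3)/(6 - 3) = 0.366667

P(4.1) = (-1)×L_0(4.1) + (-10)×L_1(4.1)
P(4.1) = -4.300000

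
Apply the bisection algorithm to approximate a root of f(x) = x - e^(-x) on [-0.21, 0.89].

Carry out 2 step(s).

f(x) = x - e^(-x)
Initial interval: [-0.21, 0.89]

Iteration 1:
  c_1 = (-0.210000 + 0.890000)/2 = 0.340000
  f(c_1) = f(0.340000) = -0.371770
  f(a) × f(c) ≥ 0, new interval: [0.340000, 0.890000]
Iteration 2:
  c_2 = (0.340000 + 0.890000)/2 = 0.615000
  f(c_2) = f(0.615000) = 0.074359
  f(a) × f(c) < 0, new interval: [0.340000, 0.615000]

After 2 iteration(s), the approximation is c_2 = 0.615000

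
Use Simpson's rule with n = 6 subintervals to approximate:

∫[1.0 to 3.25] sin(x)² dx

f(x) = sin(x)²
a = 1.0, b = 3.25, n = 6
h = (b - a)/n = 0.375000

Simpson's rule: (h/3)[f(x₀) + 4f(x₁) + 2f(x₂) + ... + f(xₙ)]

x_0 = 1.0000, f(x_0) = 0.708073, coefficient = 1
x_1 = 1.3750, f(x_1) = 0.962151, coefficient = 4
x_2 = 1.7500, f(x_2) = 0.968228, coefficient = 2
x_3 = 2.1250, f(x_3) = 0.723044, coefficient = 4
x_4 = 2.5000, f(x_4) = 0.358169, coefficient = 2
x_5 = 2.8750, f(x_5) = 0.069404, coefficient = 4
x_6 = 3.2500, f(x_6) = 0.011706, coefficient = 1

I ≈ (0.375000/3) × 10.390969 = 1.298871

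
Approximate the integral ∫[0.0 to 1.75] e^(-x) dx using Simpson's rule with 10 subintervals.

f(x) = e^(-x)
a = 0.0, b = 1.75, n = 10
h = (b - a)/n = 0.175000

Simpson's rule: (h/3)[f(x₀) + 4f(x₁) + 2f(x₂) + ... + f(xₙ)]

x_0 = 0.0000, f(x_0) = 1.000000, coefficient = 1
x_1 = 0.1750, f(x_1) = 0.839457, coefficient = 4
x_2 = 0.3500, f(x_2) = 0.704688, coefficient = 2
x_3 = 0.5250, f(x_3) = 0.591555, coefficient = 4
x_4 = 0.7000, f(x_4) = 0.496585, coefficient = 2
x_5 = 0.8750, f(x_5) = 0.416862, coefficient = 4
x_6 = 1.0500, f(x_6) = 0.349938, coefficient = 2
x_7 = 1.2250, f(x_7) = 0.293758, coefficient = 4
x_8 = 1.4000, f(x_8) = 0.246597, coefficient = 2
x_9 = 1.5750, f(x_9) = 0.207008, coefficient = 4
x_10 = 1.7500, f(x_10) = 0.173774, coefficient = 1

I ≈ (0.175000/3) × 14.163949 = 0.826230
Exact value: 0.826226
Error: 0.000004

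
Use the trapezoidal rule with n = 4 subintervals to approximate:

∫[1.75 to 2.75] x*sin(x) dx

f(x) = x*sin(x)
a = 1.75, b = 2.75, n = 4
h = (b - a)/n = 0.250000

Trapezoidal rule: (h/2)[f(x₀) + 2f(x₁) + 2f(x₂) + ... + f(xₙ)]

x_0 = 1.7500, f(x_0) = 1.721975, coefficient = 1
x_1 = 2.0000, f(x_1) = 1.818595, coefficient = 2
x_2 = 2.2500, f(x_2) = 1.750665, coefficient = 2
x_3 = 2.5000, f(x_3) = 1.496180, coefficient = 2
x_4 = 2.7500, f(x_4) = 1.049568, coefficient = 1

I ≈ (0.250000/2) × 12.902423 = 1.612803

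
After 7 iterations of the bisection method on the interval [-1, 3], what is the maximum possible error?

Bisection error bound: |error| ≤ (b-a)/2^n
|error| ≤ (3 - (-1))/2^7 = 4/2^7
|error| ≤ 0.0312500000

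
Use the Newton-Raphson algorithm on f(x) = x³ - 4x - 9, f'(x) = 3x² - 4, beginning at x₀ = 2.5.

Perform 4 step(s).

f(x) = x³ - 4x - 9
f'(x) = 3x² - 4
x₀ = 2.5

Newton-Raphson formula: x_{n+1} = x_n - f(x_n)/f'(x_n)

Iteration 1:
  f(2.500000) = -3.375000
  f'(2.500000) = 14.750000
  x_1 = 2.500000 - (-3.375000)/14.750000 = 2.728814
Iteration 2:
  f(2.728814) = 0.404647
  f'(2.728814) = 18.339270
  x_2 = 2.728814 - 0.404647/18.339270 = 2.706749
Iteration 3:
  f(2.706749) = 0.003975
  f'(2.706749) = 17.979471
  x_3 = 2.706749 - 0.003975/17.979471 = 2.706528
Iteration 4:
  f(2.706528) = 0.000000
  f'(2.706528) = 17.975881
  x_4 = 2.706528 - 0.000000/17.975881 = 2.706528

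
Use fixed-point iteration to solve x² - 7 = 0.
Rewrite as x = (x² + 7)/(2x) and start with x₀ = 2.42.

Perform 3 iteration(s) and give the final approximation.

Equation: x² - 7 = 0
Fixed-point form: x = (x² + 7)/(2x)
x₀ = 2.42

x_1 = g(2.420000) = 2.656281
x_2 = g(2.656281) = 2.645772
x_3 = g(2.645772) = 2.645751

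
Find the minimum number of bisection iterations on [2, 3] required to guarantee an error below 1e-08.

We need (b-a)/2^n ≤ 1e-08
(3 - 2)/2^n ≤ 1e-08
1/2^n ≤ 1e-08
2^n ≥ 100000000
n ≥ log₂(100000000) = 26.58
n ≥ 27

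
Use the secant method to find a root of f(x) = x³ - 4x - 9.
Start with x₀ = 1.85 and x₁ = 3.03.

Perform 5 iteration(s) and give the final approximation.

f(x) = x³ - 4x - 9
x₀ = 1.85, x₁ = 3.03

Secant formula: x_{n+1} = x_n - f(x_n)(x_n - x_{n-1})/(f(x_n) - f(x_{n-1}))

Iteration 1:
  f(1.850000) = -10.068375
  f(3.030000) = 6.698127
  x_2 = 3.030000 - 6.698127×(3.030000 - 1.850000)/(6.698127 - (-10.068375))
       = 2.558596
Iteration 2:
  f(3.030000) = 6.698127
  f(2.558596) = -2.484751
  x_3 = 2.558596 - (-2.484751)×(2.558596 - 3.030000)/(-2.484751 - 6.698127)
       = 2.686151
Iteration 3:
  f(2.558596) = -2.484751
  f(2.686151) = -0.362927
  x_4 = 2.686151 - (-0.362927)×(2.686151 - 2.558596)/(-0.362927 - (-2.484751))
       = 2.707969
Iteration 4:
  f(2.686151) = -0.362927
  f(2.707969) = 0.025917
  x_5 = 2.707969 - 0.025917×(2.707969 - 2.686151)/(0.025917 - (-0.362927))
       = 2.706515
Iteration 5:
  f(2.707969) = 0.025917
  f(2.706515) = -0.000240
  x_6 = 2.706515 - (-0.000240)×(2.706515 - 2.707969)/(-0.000240 - 0.025917)
       = 2.706528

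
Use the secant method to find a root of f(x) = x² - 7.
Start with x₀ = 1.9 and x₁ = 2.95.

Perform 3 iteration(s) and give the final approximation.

f(x) = x² - 7
x₀ = 1.9, x₁ = 2.95

Secant formula: x_{n+1} = x_n - f(x_n)(x_n - x_{n-1})/(f(x_n) - f(x_{n-1}))

Iteration 1:
  f(1.900000) = -3.390000
  f(2.950000) = 1.702500
  x_2 = 2.950000 - 1.702500×(2.950000 - 1.900000)/(1.702500 - (-3.390000))
       = 2.598969
Iteration 2:
  f(2.950000) = 1.702500
  f(2.598969) = -0.245360
  x_3 = 2.598969 - (-0.245360)×(2.598969 - 2.950000)/(-0.245360 - 1.702500)
       = 2.643186
Iteration 3:
  f(2.598969) = -0.245360
  f(2.643186) = -0.013566
  x_4 = 2.643186 - (-0.013566)×(2.643186 - 2.598969)/(-0.013566 - (-0.245360))
       = 2.645774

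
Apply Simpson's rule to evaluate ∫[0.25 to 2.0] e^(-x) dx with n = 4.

f(x) = e^(-x)
a = 0.25, b = 2.0, n = 4
h = (b - a)/n = 0.437500

Simpson's rule: (h/3)[f(x₀) + 4f(x₁) + 2f(x₂) + ... + f(xₙ)]

x_0 = 0.2500, f(x_0) = 0.778801, coefficient = 1
x_1 = 0.6875, f(x_1) = 0.502832, coefficient = 4
x_2 = 1.1250, f(x_2) = 0.324652, coefficient = 2
x_3 = 1.5625, f(x_3) = 0.209611, coefficient = 4
x_4 = 2.0000, f(x_4) = 0.135335, coefficient = 1

I ≈ (0.437500/3) × 4.413213 = 0.643594
Exact value: 0.643465
Error: 0.000128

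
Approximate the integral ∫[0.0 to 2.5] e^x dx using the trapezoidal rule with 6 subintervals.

f(x) = e^x
a = 0.0, b = 2.5, n = 6
h = (b - a)/n = 0.416667

Trapezoidal rule: (h/2)[f(x₀) + 2f(x₁) + 2f(x₂) + ... + f(xₙ)]

x_0 = 0.0000, f(x_0) = 1.000000, coefficient = 1
x_1 = 0.4167, f(x_1) = 1.516897, coefficient = 2
x_2 = 0.8333, f(x_2) = 2.300976, coefficient = 2
x_3 = 1.2500, f(x_3) = 3.490343, coefficient = 2
x_4 = 1.6667, f(x_4) = 5.294490, coefficient = 2
x_5 = 2.0833, f(x_5) = 8.031195, coefficient = 2
x_6 = 2.5000, f(x_6) = 12.182494, coefficient = 1

I ≈ (0.416667/2) × 54.450295 = 11.343812
Exact value: 11.182494
Error: 0.161318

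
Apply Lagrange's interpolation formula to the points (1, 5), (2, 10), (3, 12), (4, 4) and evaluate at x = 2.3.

Lagrange interpolation formula:
P(x) = Σ yᵢ × Lᵢ(x)
where Lᵢ(x) = Π_{j≠i} (x - xⱼ)/(xᵢ - xⱼ)

L_0(2.3) = (2.3 - 2)/(1 - 2) × (2.3 - 3)/(1 - 3) × (2.3 - 4)/(1 - 4) = -0.059500
L_1(2.3) = (2.3 - 1)/(2 - 1) × (2.3 - 3)/(2 - 3) × (2.3 - 4)/(2 - 4) = 0.773500
L_2(2.3) = (2.3 - 1)/(3 - 1) × (2.3 - 2)/(3 - 2) × (2.3 - 4)/(3 - 4) = 0.331500
L_3(2.3) = (2.3 - 1)/(4 - 1) × (2.3 - 2)/(4 - 2) × (2.3 - 3)/(4 - 3) = -0.045500

P(2.3) = 5×L_0(2.3) + 10×L_1(2.3) + 12×L_2(2.3) + 4×L_3(2.3)
P(2.3) = 11.233500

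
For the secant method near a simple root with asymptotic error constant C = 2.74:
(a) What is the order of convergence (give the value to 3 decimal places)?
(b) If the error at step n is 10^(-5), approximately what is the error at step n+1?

(a) Secant method has superlinear convergence with order φ = (1+√5)/2 ≈ 1.618.
    This means |e_{n+1}| ≈ C|e_n|^1.618.

(b) With |e_n| = 10^(-5) and C = 2.74:
    |e_{n+1}| ≈ 2.74 × (10^(-5))^1.618 = 2.74 × 10^(-8.09)

(a) ≈ 1.618 (golden ratio); (b) |e_{n+1}| ≈ 2.226e-08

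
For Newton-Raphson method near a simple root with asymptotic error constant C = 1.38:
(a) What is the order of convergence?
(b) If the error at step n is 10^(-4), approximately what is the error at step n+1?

(a) Newton-Raphson has quadratic (order 2) convergence near simple roots.
    This means |e_{n+1}| ≈ C|e_n|².

(b) With |e_n| = 10^(-4) and C = 1.38:
    |e_{n+1}| ≈ 1.38 × (10^(-4))² = 1.38 × 10^(-8)

(a) 2 (quadratic); (b) |e_{n+1}| ≈ 1.380e-08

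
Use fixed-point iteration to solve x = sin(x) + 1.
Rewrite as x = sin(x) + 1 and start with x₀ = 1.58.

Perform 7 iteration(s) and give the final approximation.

Equation: x = sin(x) + 1
Fixed-point form: x = sin(x) + 1
x₀ = 1.58

x_1 = g(1.580000) = 1.999958
x_2 = g(1.999958) = 1.909315
x_3 = g(1.909315) = 1.943248
x_4 = g(1.943248) = 1.931438
x_5 = g(1.931438) = 1.935671
x_6 = g(1.935671) = 1.934169
x_7 = g(1.934169) = 1.934704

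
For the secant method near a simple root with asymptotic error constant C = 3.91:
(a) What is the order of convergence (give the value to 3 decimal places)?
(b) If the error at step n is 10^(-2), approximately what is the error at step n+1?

(a) Secant method has superlinear convergence with order φ = (1+√5)/2 ≈ 1.618.
    This means |e_{n+1}| ≈ C|e_n|^1.618.

(b) With |e_n| = 10^(-2) and C = 3.91:
    |e_{n+1}| ≈ 3.91 × (10^(-2))^1.618 = 3.91 × 10^(-3.24)

(a) ≈ 1.618 (golden ratio); (b) |e_{n+1}| ≈ 2.270e-03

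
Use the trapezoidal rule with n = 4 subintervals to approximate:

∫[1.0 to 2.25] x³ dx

f(x) = x³
a = 1.0, b = 2.25, n = 4
h = (b - a)/n = 0.312500

Trapezoidal rule: (h/2)[f(x₀) + 2f(x₁) + 2f(x₂) + ... + f(xₙ)]

x_0 = 1.0000, f(x_0) = 1.000000, coefficient = 1
x_1 = 1.3125, f(x_1) = 2.260986, coefficient = 2
x_2 = 1.6250, f(x_2) = 4.291016, coefficient = 2
x_3 = 1.9375, f(x_3) = 7.273193, coefficient = 2
x_4 = 2.2500, f(x_4) = 11.390625, coefficient = 1

I ≈ (0.312500/2) × 40.041016 = 6.256409
Exact value: 6.157227
Error: 0.099182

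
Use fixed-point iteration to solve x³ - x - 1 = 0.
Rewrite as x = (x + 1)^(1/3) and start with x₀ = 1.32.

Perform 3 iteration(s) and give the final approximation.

Equation: x³ - x - 1 = 0
Fixed-point form: x = (x + 1)^(1/3)
x₀ = 1.32

x_1 = g(1.320000) = 1.323821
x_2 = g(1.323821) = 1.324548
x_3 = g(1.324548) = 1.324686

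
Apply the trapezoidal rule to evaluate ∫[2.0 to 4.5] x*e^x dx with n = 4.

f(x) = x*e^x
a = 2.0, b = 4.5, n = 4
h = (b - a)/n = 0.625000

Trapezoidal rule: (h/2)[f(x₀) + 2f(x₁) + 2f(x₂) + ... + f(xₙ)]

x_0 = 2.0000, f(x_0) = 14.778112, coefficient = 1
x_1 = 2.6250, f(x_1) = 36.237007, coefficient = 2
x_2 = 3.2500, f(x_2) = 83.818605, coefficient = 2
x_3 = 3.8750, f(x_3) = 186.707956, coefficient = 2
x_4 = 4.5000, f(x_4) = 405.077091, coefficient = 1

I ≈ (0.625000/2) × 1033.382339 = 322.931981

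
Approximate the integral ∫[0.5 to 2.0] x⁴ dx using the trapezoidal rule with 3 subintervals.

f(x) = x⁴
a = 0.5, b = 2.0, n = 3
h = (b - a)/n = 0.500000

Trapezoidal rule: (h/2)[f(x₀) + 2f(x₁) + 2f(x₂) + ... + f(xₙ)]

x_0 = 0.5000, f(x_0) = 0.062500, coefficient = 1
x_1 = 1.0000, f(x_1) = 1.000000, coefficient = 2
x_2 = 1.5000, f(x_2) = 5.062500, coefficient = 2
x_3 = 2.0000, f(x_3) = 16.000000, coefficient = 1

I ≈ (0.500000/2) × 28.187500 = 7.046875
Exact value: 6.393750
Error: 0.653125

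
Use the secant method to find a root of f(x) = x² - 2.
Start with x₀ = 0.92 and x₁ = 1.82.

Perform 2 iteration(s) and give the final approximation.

f(x) = x² - 2
x₀ = 0.92, x₁ = 1.82

Secant formula: x_{n+1} = x_n - f(x_n)(x_n - x_{n-1})/(f(x_n) - f(x_{n-1}))

Iteration 1:
  f(0.920000) = -1.153600
  f(1.820000) = 1.312400
  x_2 = 1.820000 - 1.312400×(1.820000 - 0.920000)/(1.312400 - (-1.153600))
       = 1.341022
Iteration 2:
  f(1.820000) = 1.312400
  f(1.341022) = -0.201660
  x_3 = 1.341022 - (-0.201660)×(1.341022 - 1.820000)/(-0.201660 - 1.312400)
       = 1.404818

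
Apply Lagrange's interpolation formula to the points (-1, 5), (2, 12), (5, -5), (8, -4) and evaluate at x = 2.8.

Lagrange interpolation formula:
P(x) = Σ yᵢ × Lᵢ(x)
where Lᵢ(x) = Π_{j≠i} (x - xⱼ)/(xᵢ - xⱼ)

L_0(2.8) = (2.8 - 2)/(-1 - 2) × (2.8 - 5)/(-1 - 5) × (2.8 - 8)/(-1 - 8) = -0.056494
L_1(2.8) = (2.8 - (-1))/(2 - (-1)) × (2.8 - 5)/(2 - 5) × (2.8 - 8)/(2 - 8) = 0.805037
L_2(2.8) = (2.8 - (-1))/(5 - (-1)) × (2.8 - 2)/(5 - 2) × (2.8 - 8)/(5 - 8) = 0.292741
L_3(2.8) = (2.8 - (-1))/(8 - (-1)) × (2.8 - 2)/(8 - 2) × (2.8 - 5)/(8 - 5) = -0.041284

P(2.8) = 5×L_0(2.8) + 12×L_1(2.8) + (-5)×L_2(2.8) + (-4)×L_3(2.8)
P(2.8) = 8.079407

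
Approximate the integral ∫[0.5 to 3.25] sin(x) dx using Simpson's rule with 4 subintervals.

f(x) = sin(x)
a = 0.5, b = 3.25, n = 4
h = (b - a)/n = 0.687500

Simpson's rule: (h/3)[f(x₀) + 4f(x₁) + 2f(x₂) + ... + f(xₙ)]

x_0 = 0.5000, f(x_0) = 0.479426, coefficient = 1
x_1 = 1.1875, f(x_1) = 0.927437, coefficient = 4
x_2 = 1.8750, f(x_2) = 0.954086, coefficient = 2
x_3 = 2.5625, f(x_3) = 0.547265, coefficient = 4
x_4 = 3.2500, f(x_4) = -0.108195, coefficient = 1

I ≈ (0.687500/3) × 8.178209 = 1.874173
Exact value: 1.871712
Error: 0.002461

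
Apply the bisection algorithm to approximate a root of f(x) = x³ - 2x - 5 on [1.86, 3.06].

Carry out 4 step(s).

f(x) = x³ - 2x - 5
Initial interval: [1.86, 3.06]

Iteration 1:
  c_1 = (1.860000 + 3.060000)/2 = 2.460000
  f(c_1) = f(2.460000) = 4.966936
  f(a) × f(c) < 0, new interval: [1.860000, 2.460000]
Iteration 2:
  c_2 = (1.860000 + 2.460000)/2 = 2.160000
  f(c_2) = f(2.160000) = 0.757696
  f(a) × f(c) < 0, new interval: [1.860000, 2.160000]
Iteration 3:
  c_3 = (1.860000 + 2.160000)/2 = 2.010000
  f(c_3) = f(2.010000) = -0.899399
  f(a) × f(c) ≥ 0, new interval: [2.010000, 2.160000]
Iteration 4:
  c_4 = (2.010000 + 2.160000)/2 = 2.085000
  f(c_4) = f(2.085000) = -0.106036
  f(a) × f(c) ≥ 0, new interval: [2.085000, 2.160000]

After 4 iteration(s), the approximation is c_4 = 2.085000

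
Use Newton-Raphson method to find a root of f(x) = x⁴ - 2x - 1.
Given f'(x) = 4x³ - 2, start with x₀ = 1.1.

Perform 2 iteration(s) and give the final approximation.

f(x) = x⁴ - 2x - 1
f'(x) = 4x³ - 2
x₀ = 1.1

Newton-Raphson formula: x_{n+1} = x_n - f(x_n)/f'(x_n)

Iteration 1:
  f(1.100000) = -1.735900
  f'(1.100000) = 3.324000
  x_1 = 1.100000 - (-1.735900)/3.324000 = 1.622232
Iteration 2:
  f(1.622232) = 2.681051
  f'(1.622232) = 15.076509
  x_2 = 1.622232 - 2.681051/15.076509 = 1.444403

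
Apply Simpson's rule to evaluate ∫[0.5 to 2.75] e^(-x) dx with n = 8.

f(x) = e^(-x)
a = 0.5, b = 2.75, n = 8
h = (b - a)/n = 0.281250

Simpson's rule: (h/3)[f(x₀) + 4f(x₁) + 2f(x₂) + ... + f(xₙ)]

x_0 = 0.5000, f(x_0) = 0.606531, coefficient = 1
x_1 = 0.7812, f(x_1) = 0.457833, coefficient = 4
x_2 = 1.0625, f(x_2) = 0.345591, coefficient = 2
x_3 = 1.3438, f(x_3) = 0.260866, coefficient = 4
x_4 = 1.6250, f(x_4) = 0.196912, coefficient = 2
x_5 = 1.9062, f(x_5) = 0.148637, coefficient = 4
x_6 = 2.1875, f(x_6) = 0.112197, coefficient = 2
x_7 = 2.4688, f(x_7) = 0.084691, coefficient = 4
x_8 = 2.7500, f(x_8) = 0.063928, coefficient = 1

I ≈ (0.281250/3) × 5.787962 = 0.542621
Exact value: 0.542603
Error: 0.000019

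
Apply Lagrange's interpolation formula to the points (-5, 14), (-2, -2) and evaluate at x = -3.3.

Lagrange interpolation formula:
P(x) = Σ yᵢ × Lᵢ(x)
where Lᵢ(x) = Π_{j≠i} (x - xⱼ)/(xᵢ - xⱼ)

L_0(-3.3) = (-3.3 - (-2))/(-5 - (-2)) = 0.433333
L_1(-3.3) = (-3.3 - (-5))/(-2 - (-5)) = 0.566667

P(-3.3) = 14×L_0(-3.3) + (-2)×L_1(-3.3)
P(-3.3) = 4.933333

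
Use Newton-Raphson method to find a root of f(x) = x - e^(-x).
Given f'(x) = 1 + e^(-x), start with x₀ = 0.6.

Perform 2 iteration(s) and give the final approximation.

f(x) = x - e^(-x)
f'(x) = 1 + e^(-x)
x₀ = 0.6

Newton-Raphson formula: x_{n+1} = x_n - f(x_n)/f'(x_n)

Iteration 1:
  f(0.600000) = 0.051188
  f'(0.600000) = 1.548812
  x_1 = 0.600000 - 0.051188/1.548812 = 0.566950
Iteration 2:
  f(0.566950) = -0.000303
  f'(0.566950) = 1.567253
  x_2 = 0.566950 - (-0.000303)/1.567253 = 0.567143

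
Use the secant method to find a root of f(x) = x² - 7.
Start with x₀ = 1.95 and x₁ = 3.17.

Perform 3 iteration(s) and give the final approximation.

f(x) = x² - 7
x₀ = 1.95, x₁ = 3.17

Secant formula: x_{n+1} = x_n - f(x_n)(x_n - x_{n-1})/(f(x_n) - f(x_{n-1}))

Iteration 1:
  f(1.950000) = -3.197500
  f(3.170000) = 3.048900
  x_2 = 3.170000 - 3.048900×(3.170000 - 1.950000)/(3.048900 - (-3.197500))
       = 2.574512
Iteration 2:
  f(3.170000) = 3.048900
  f(2.574512) = -0.371889
  x_3 = 2.574512 - (-0.371889)×(2.574512 - 3.170000)/(-0.371889 - 3.048900)
       = 2.639250
Iteration 3:
  f(2.574512) = -0.371889
  f(2.639250) = -0.034360
  x_4 = 2.639250 - (-0.034360)×(2.639250 - 2.574512)/(-0.034360 - (-0.371889))
       = 2.645840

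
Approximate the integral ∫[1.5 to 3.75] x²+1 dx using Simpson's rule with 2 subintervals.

f(x) = x²+1
a = 1.5, b = 3.75, n = 2
h = (b - a)/n = 1.125000

Simpson's rule: (h/3)[f(x₀) + 4f(x₁) + 2f(x₂) + ... + f(xₙ)]

x_0 = 1.5000, f(x_0) = 3.250000, coefficient = 1
x_1 = 2.6250, f(x_1) = 7.890625, coefficient = 4
x_2 = 3.7500, f(x_2) = 15.062500, coefficient = 1

I ≈ (1.125000/3) × 49.875000 = 18.703125
Exact value: 18.703125
Error: 0.000000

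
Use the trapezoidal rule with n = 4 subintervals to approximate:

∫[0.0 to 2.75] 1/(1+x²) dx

f(x) = 1/(1+x²)
a = 0.0, b = 2.75, n = 4
h = (b - a)/n = 0.687500

Trapezoidal rule: (h/2)[f(x₀) + 2f(x₁) + 2f(x₂) + ... + f(xₙ)]

x_0 = 0.0000, f(x_0) = 1.000000, coefficient = 1
x_1 = 0.6875, f(x_1) = 0.679045, coefficient = 2
x_2 = 1.3750, f(x_2) = 0.345946, coefficient = 2
x_3 = 2.0625, f(x_3) = 0.190335, coefficient = 2
x_4 = 2.7500, f(x_4) = 0.116788, coefficient = 1

I ≈ (0.687500/2) × 3.547440 = 1.219432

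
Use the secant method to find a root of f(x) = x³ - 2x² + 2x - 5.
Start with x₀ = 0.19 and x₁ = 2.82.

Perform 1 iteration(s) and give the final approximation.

f(x) = x³ - 2x² + 2x - 5
x₀ = 0.19, x₁ = 2.82

Secant formula: x_{n+1} = x_n - f(x_n)(x_n - x_{n-1})/(f(x_n) - f(x_{n-1}))

Iteration 1:
  f(0.190000) = -4.685341
  f(2.820000) = 7.160968
  x_2 = 2.820000 - 7.160968×(2.820000 - 0.190000)/(7.160968 - (-4.685341))
       = 1.230193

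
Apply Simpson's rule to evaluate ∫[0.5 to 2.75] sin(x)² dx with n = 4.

f(x) = sin(x)²
a = 0.5, b = 2.75, n = 4
h = (b - a)/n = 0.562500

Simpson's rule: (h/3)[f(x₀) + 4f(x₁) + 2f(x₂) + ... + f(xₙ)]

x_0 = 0.5000, f(x_0) = 0.229849, coefficient = 1
x_1 = 1.0625, f(x_1) = 0.763133, coefficient = 4
x_2 = 1.6250, f(x_2) = 0.997065, coefficient = 2
x_3 = 2.1875, f(x_3) = 0.665512, coefficient = 4
x_4 = 2.7500, f(x_4) = 0.145665, coefficient = 1

I ≈ (0.562500/3) × 8.084225 = 1.515792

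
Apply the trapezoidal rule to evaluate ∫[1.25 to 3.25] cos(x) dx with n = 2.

f(x) = cos(x)
a = 1.25, b = 3.25, n = 2
h = (b - a)/n = 1.000000

Trapezoidal rule: (h/2)[f(x₀) + 2f(x₁) + 2f(x₂) + ... + f(xₙ)]

x_0 = 1.2500, f(x_0) = 0.315322, coefficient = 1
x_1 = 2.2500, f(x_1) = -0.628174, coefficient = 2
x_2 = 3.2500, f(x_2) = -0.994130, coefficient = 1

I ≈ (1.000000/2) × -1.935155 = -0.967577
Exact value: -1.057180
Error: 0.089602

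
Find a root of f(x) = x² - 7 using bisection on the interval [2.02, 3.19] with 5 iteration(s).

f(x) = x² - 7
Initial interval: [2.02, 3.19]

Iteration 1:
  c_1 = (2.020000 + 3.190000)/2 = 2.605000
  f(c_1) = f(2.605000) = -0.213975
  f(a) × f(c) ≥ 0, new interval: [2.605000, 3.190000]
Iteration 2:
  c_2 = (2.605000 + 3.190000)/2 = 2.897500
  f(c_2) = f(2.897500) = 1.395506
  f(a) × f(c) < 0, new interval: [2.605000, 2.897500]
Iteration 3:
  c_3 = (2.605000 + 2.897500)/2 = 2.751250
  f(c_3) = f(2.751250) = 0.569377
  f(a) × f(c) < 0, new interval: [2.605000, 2.751250]
Iteration 4:
  c_4 = (2.605000 + 2.751250)/2 = 2.678125
  f(c_4) = f(2.678125) = 0.172354
  f(a) × f(c) < 0, new interval: [2.605000, 2.678125]
Iteration 5:
  c_5 = (2.605000 + 2.678125)/2 = 2.641563
  f(c_5) = f(2.641563) = -0.022148
  f(a) × f(c) ≥ 0, new interval: [2.641563, 2.678125]

After 5 iteration(s), the approximation is c_5 = 2.641563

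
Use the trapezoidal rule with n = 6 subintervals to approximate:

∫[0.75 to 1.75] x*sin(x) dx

f(x) = x*sin(x)
a = 0.75, b = 1.75, n = 6
h = (b - a)/n = 0.166667

Trapezoidal rule: (h/2)[f(x₀) + 2f(x₁) + 2f(x₂) + ... + f(xₙ)]

x_0 = 0.7500, f(x_0) = 0.511229, coefficient = 1
x_1 = 0.9167, f(x_1) = 0.727446, coefficient = 2
x_2 = 1.0833, f(x_2) = 0.957151, coefficient = 2
x_3 = 1.2500, f(x_3) = 1.186231, coefficient = 2
x_4 = 1.4167, f(x_4) = 1.399873, coefficient = 2
x_5 = 1.5833, f(x_5) = 1.583209, coefficient = 2
x_6 = 1.7500, f(x_6) = 1.721975, coefficient = 1

I ≈ (0.166667/2) × 13.941024 = 1.161752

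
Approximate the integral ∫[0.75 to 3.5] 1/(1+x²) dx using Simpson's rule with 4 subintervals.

f(x) = 1/(1+x²)
a = 0.75, b = 3.5, n = 4
h = (b - a)/n = 0.687500

Simpson's rule: (h/3)[f(x₀) + 4f(x₁) + 2f(x₂) + ... + f(xₙ)]

x_0 = 0.7500, f(x_0) = 0.640000, coefficient = 1
x_1 = 1.4375, f(x_1) = 0.326115, coefficient = 4
x_2 = 2.1250, f(x_2) = 0.181303, coefficient = 2
x_3 = 2.8125, f(x_3) = 0.112231, coefficient = 4
x_4 = 3.5000, f(x_4) = 0.075472, coefficient = 1

I ≈ (0.687500/3) × 2.831462 = 0.648877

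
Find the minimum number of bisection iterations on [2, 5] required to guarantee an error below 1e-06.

We need (b-a)/2^n ≤ 1e-06
(5 - 2)/2^n ≤ 1e-06
3/2^n ≤ 1e-06
2^n ≥ 3000000
n ≥ log₂(3000000) = 21.52
n ≥ 22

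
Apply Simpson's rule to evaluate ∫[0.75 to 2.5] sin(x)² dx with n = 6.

f(x) = sin(x)²
a = 0.75, b = 2.5, n = 6
h = (b - a)/n = 0.291667

Simpson's rule: (h/3)[f(x₀) + 4f(x₁) + 2f(x₂) + ... + f(xₙ)]

x_0 = 0.7500, f(x_0) = 0.464631, coefficient = 1
x_1 = 1.0417, f(x_1) = 0.745195, coefficient = 4
x_2 = 1.3333, f(x_2) = 0.944663, coefficient = 2
x_3 = 1.6250, f(x_3) = 0.997065, coefficient = 4
x_4 = 1.9167, f(x_4) = 0.885068, coefficient = 2
x_5 = 2.2083, f(x_5) = 0.645715, coefficient = 4
x_6 = 2.5000, f(x_6) = 0.358169, coefficient = 1

I ≈ (0.291667/3) × 14.034165 = 1.364433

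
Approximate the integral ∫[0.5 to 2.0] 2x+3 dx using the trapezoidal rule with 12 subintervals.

f(x) = 2x+3
a = 0.5, b = 2.0, n = 12
h = (b - a)/n = 0.125000

Trapezoidal rule: (h/2)[f(x₀) + 2f(x₁) + 2f(x₂) + ... + f(xₙ)]

x_0 = 0.5000, f(x_0) = 4.000000, coefficient = 1
x_1 = 0.6250, f(x_1) = 4.250000, coefficient = 2
x_2 = 0.7500, f(x_2) = 4.500000, coefficient = 2
x_3 = 0.8750, f(x_3) = 4.750000, coefficient = 2
x_4 = 1.0000, f(x_4) = 5.000000, coefficient = 2
x_5 = 1.1250, f(x_5) = 5.250000, coefficient = 2
x_6 = 1.2500, f(x_6) = 5.500000, coefficient = 2
x_7 = 1.3750, f(x_7) = 5.750000, coefficient = 2
x_8 = 1.5000, f(x_8) = 6.000000, coefficient = 2
x_9 = 1.6250, f(x_9) = 6.250000, coefficient = 2
x_10 = 1.7500, f(x_10) = 6.500000, coefficient = 2
x_11 = 1.8750, f(x_11) = 6.750000, coefficient = 2
x_12 = 2.0000, f(x_12) = 7.000000, coefficient = 1

I ≈ (0.125000/2) × 132.000000 = 8.250000
Exact value: 8.250000
Error: 0.000000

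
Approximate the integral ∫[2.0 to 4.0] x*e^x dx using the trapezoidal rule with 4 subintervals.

f(x) = x*e^x
a = 2.0, b = 4.0, n = 4
h = (b - a)/n = 0.500000

Trapezoidal rule: (h/2)[f(x₀) + 2f(x₁) + 2f(x₂) + ... + f(xₙ)]

x_0 = 2.0000, f(x_0) = 14.778112, coefficient = 1
x_1 = 2.5000, f(x_1) = 30.456235, coefficient = 2
x_2 = 3.0000, f(x_2) = 60.256611, coefficient = 2
x_3 = 3.5000, f(x_3) = 115.904082, coefficient = 2
x_4 = 4.0000, f(x_4) = 218.392600, coefficient = 1

I ≈ (0.500000/2) × 646.404567 = 161.601142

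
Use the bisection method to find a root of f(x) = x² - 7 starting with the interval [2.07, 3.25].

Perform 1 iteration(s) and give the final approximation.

f(x) = x² - 7
Initial interval: [2.07, 3.25]

Iteration 1:
  c_1 = (2.070000 + 3.250000)/2 = 2.660000
  f(c_1) = f(2.660000) = 0.075600
  f(a) × f(c) < 0, new interval: [2.070000, 2.660000]

After 1 iteration(s), the approximation is c_1 = 2.660000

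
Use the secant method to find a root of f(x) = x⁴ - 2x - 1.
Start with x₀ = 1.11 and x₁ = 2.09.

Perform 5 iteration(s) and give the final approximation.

f(x) = x⁴ - 2x - 1
x₀ = 1.11, x₁ = 2.09

Secant formula: x_{n+1} = x_n - f(x_n)(x_n - x_{n-1})/(f(x_n) - f(x_{n-1}))

Iteration 1:
  f(1.110000) = -1.701930
  f(2.090000) = 13.900298
  x_2 = 2.090000 - 13.900298×(2.090000 - 1.110000)/(13.900298 - (-1.701930))
       = 1.216901
Iteration 2:
  f(2.090000) = 13.900298
  f(1.216901) = -1.240892
  x_3 = 1.216901 - (-1.240892)×(1.216901 - 2.090000)/(-1.240892 - 13.900298)
       = 1.288455
Iteration 3:
  f(1.216901) = -1.240892
  f(1.288455) = -0.820921
  x_4 = 1.288455 - (-0.820921)×(1.288455 - 1.216901)/(-0.820921 - (-1.240892))
       = 1.428324
Iteration 4:
  f(1.288455) = -0.820921
  f(1.428324) = 0.305398
  x_5 = 1.428324 - 0.305398×(1.428324 - 1.288455)/(0.305398 - (-0.820921))
       = 1.390399
Iteration 5:
  f(1.428324) = 0.305398
  f(1.390399) = -0.043499
  x_6 = 1.390399 - (-0.043499)×(1.390399 - 1.428324)/(-0.043499 - 0.305398)
       = 1.395127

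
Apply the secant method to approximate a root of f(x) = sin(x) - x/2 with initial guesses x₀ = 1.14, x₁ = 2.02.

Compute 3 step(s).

f(x) = sin(x) - x/2
x₀ = 1.14, x₁ = 2.02

Secant formula: x_{n+1} = x_n - f(x_n)(x_n - x_{n-1})/(f(x_n) - f(x_{n-1}))

Iteration 1:
  f(1.140000) = 0.338633
  f(2.020000) = -0.109207
  x_2 = 2.020000 - (-0.109207)×(2.020000 - 1.140000)/(-0.109207 - 0.338633)
       = 1.805410
Iteration 2:
  f(2.020000) = -0.109207
  f(1.805410) = 0.069899
  x_3 = 1.805410 - 0.069899×(1.805410 - 2.020000)/(0.069899 - (-0.109207))
       = 1.889157
Iteration 3:
  f(1.805410) = 0.069899
  f(1.889157) = 0.005171
  x_4 = 1.889157 - 0.005171×(1.889157 - 1.805410)/(0.005171 - 0.069899)
       = 1.895848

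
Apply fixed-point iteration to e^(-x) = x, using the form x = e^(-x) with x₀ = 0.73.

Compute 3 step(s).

Equation: e^(-x) = x
Fixed-point form: x = e^(-x)
x₀ = 0.73

x_1 = g(0.730000) = 0.481909
x_2 = g(0.481909) = 0.617603
x_3 = g(0.617603) = 0.539235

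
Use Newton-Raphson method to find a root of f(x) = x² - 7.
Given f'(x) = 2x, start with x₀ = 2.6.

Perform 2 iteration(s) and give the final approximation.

f(x) = x² - 7
f'(x) = 2x
x₀ = 2.6

Newton-Raphson formula: x_{n+1} = x_n - f(x_n)/f'(x_n)

Iteration 1:
  f(2.600000) = -0.240000
  f'(2.600000) = 5.200000
  x_1 = 2.600000 - (-0.240000)/5.200000 = 2.646154
Iteration 2:
  f(2.646154) = 0.002130
  f'(2.646154) = 5.292308
  x_2 = 2.646154 - 0.002130/5.292308 = 2.645751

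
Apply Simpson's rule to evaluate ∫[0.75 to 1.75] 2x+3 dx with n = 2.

f(x) = 2x+3
a = 0.75, b = 1.75, n = 2
h = (b - a)/n = 0.500000

Simpson's rule: (h/3)[f(x₀) + 4f(x₁) + 2f(x₂) + ... + f(xₙ)]

x_0 = 0.7500, f(x_0) = 4.500000, coefficient = 1
x_1 = 1.2500, f(x_1) = 5.500000, coefficient = 4
x_2 = 1.7500, f(x_2) = 6.500000, coefficient = 1

I ≈ (0.500000/3) × 33.000000 = 5.500000
Exact value: 5.500000
Error: 0.000000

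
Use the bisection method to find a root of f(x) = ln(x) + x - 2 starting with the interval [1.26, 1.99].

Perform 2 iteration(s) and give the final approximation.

f(x) = ln(x) + x - 2
Initial interval: [1.26, 1.99]

Iteration 1:
  c_1 = (1.260000 + 1.990000)/2 = 1.625000
  f(c_1) = f(1.625000) = 0.110508
  f(a) × f(c) < 0, new interval: [1.260000, 1.625000]
Iteration 2:
  c_2 = (1.260000 + 1.625000)/2 = 1.442500
  f(c_2) = f(1.442500) = -0.191122
  f(a) × f(c) ≥ 0, new interval: [1.442500, 1.625000]

After 2 iteration(s), the approximation is c_2 = 1.442500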